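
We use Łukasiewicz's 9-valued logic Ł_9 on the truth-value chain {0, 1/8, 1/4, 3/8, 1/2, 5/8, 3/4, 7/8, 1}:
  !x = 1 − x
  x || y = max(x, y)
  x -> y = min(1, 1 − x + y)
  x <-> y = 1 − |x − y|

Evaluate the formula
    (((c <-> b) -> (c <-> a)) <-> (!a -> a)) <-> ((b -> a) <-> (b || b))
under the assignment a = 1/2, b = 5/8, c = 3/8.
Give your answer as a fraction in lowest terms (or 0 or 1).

c <-> b = 3/8 <-> 5/8 = 3/4
c <-> a = 3/8 <-> 1/2 = 7/8
(c <-> b) -> (c <-> a) = 3/4 -> 7/8 = 1
!a = !1/2 = 1/2
!a -> a = 1/2 -> 1/2 = 1
((c <-> b) -> (c <-> a)) <-> (!a -> a) = 1 <-> 1 = 1
b -> a = 5/8 -> 1/2 = 7/8
b || b = 5/8 || 5/8 = 5/8
(b -> a) <-> (b || b) = 7/8 <-> 5/8 = 3/4
(((c <-> b) -> (c <-> a)) <-> (!a -> a)) <-> ((b -> a) <-> (b || b)) = 1 <-> 3/4 = 3/4

3/4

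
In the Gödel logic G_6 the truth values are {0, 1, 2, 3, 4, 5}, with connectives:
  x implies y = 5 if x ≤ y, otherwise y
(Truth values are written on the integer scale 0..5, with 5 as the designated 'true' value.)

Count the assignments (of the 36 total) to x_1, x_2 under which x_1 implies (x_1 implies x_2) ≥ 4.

value 5: 21 assignments (counts)
value 4: 1 assignment (counts)
value 3: 2 assignments
value 2: 3 assignments
value 1: 4 assignments
value 0: 5 assignments
So 22 of the 36 assignments meet the threshold.

22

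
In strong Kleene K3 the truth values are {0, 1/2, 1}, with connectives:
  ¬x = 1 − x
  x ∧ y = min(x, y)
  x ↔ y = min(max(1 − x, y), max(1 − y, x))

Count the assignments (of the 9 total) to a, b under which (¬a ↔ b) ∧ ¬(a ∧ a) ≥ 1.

1

a = 0, b = 0 ↦ 0  <
a = 0, b = 1/2 ↦ 1/2  <
a = 0, b = 1 ↦ 1  ≥
a = 1/2, b = 0 ↦ 1/2  <
a = 1/2, b = 1/2 ↦ 1/2  <
a = 1/2, b = 1 ↦ 1/2  <
a = 1, b = 0 ↦ 0  <
a = 1, b = 1/2 ↦ 0  <
a = 1, b = 1 ↦ 0  <
So 1 of the 9 assignments meets the threshold.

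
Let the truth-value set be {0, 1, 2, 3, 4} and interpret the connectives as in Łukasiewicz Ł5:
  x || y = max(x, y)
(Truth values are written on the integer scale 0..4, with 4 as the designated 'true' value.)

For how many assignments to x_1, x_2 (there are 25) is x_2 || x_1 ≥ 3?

value 4: 9 assignments (counts)
value 3: 7 assignments (counts)
value 2: 5 assignments
value 1: 3 assignments
value 0: 1 assignment
So 16 of the 25 assignments meet the threshold.

16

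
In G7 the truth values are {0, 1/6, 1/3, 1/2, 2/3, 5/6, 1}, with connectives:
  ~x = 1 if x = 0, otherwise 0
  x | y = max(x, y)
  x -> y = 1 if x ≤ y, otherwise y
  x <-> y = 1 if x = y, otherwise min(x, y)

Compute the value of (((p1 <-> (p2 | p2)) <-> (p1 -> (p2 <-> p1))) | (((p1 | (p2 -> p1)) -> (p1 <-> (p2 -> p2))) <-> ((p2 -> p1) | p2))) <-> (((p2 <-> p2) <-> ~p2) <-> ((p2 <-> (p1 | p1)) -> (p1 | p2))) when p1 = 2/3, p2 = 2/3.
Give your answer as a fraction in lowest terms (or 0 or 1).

p2 | p2 = 2/3 | 2/3 = 2/3
p1 <-> (p2 | p2) = 2/3 <-> 2/3 = 1
p2 <-> p1 = 2/3 <-> 2/3 = 1
p1 -> (p2 <-> p1) = 2/3 -> 1 = 1
(p1 <-> (p2 | p2)) <-> (p1 -> (p2 <-> p1)) = 1 <-> 1 = 1
p2 -> p1 = 2/3 -> 2/3 = 1
p1 | (p2 -> p1) = 2/3 | 1 = 1
p2 -> p2 = 2/3 -> 2/3 = 1
p1 <-> (p2 -> p2) = 2/3 <-> 1 = 2/3
(p1 | (p2 -> p1)) -> (p1 <-> (p2 -> p2)) = 1 -> 2/3 = 2/3
p2 -> p1 = 2/3 -> 2/3 = 1
(p2 -> p1) | p2 = 1 | 2/3 = 1
((p1 | (p2 -> p1)) -> (p1 <-> (p2 -> p2))) <-> ((p2 -> p1) | p2) = 2/3 <-> 1 = 2/3
((p1 <-> (p2 | p2)) <-> (p1 -> (p2 <-> p1))) | (((p1 | (p2 -> p1)) -> (p1 <-> (p2 -> p2))) <-> ((p2 -> p1) | p2)) = 1 | 2/3 = 1
p2 <-> p2 = 2/3 <-> 2/3 = 1
~p2 = ~2/3 = 0
(p2 <-> p2) <-> ~p2 = 1 <-> 0 = 0
p1 | p1 = 2/3 | 2/3 = 2/3
p2 <-> (p1 | p1) = 2/3 <-> 2/3 = 1
p1 | p2 = 2/3 | 2/3 = 2/3
(p2 <-> (p1 | p1)) -> (p1 | p2) = 1 -> 2/3 = 2/3
((p2 <-> p2) <-> ~p2) <-> ((p2 <-> (p1 | p1)) -> (p1 | p2)) = 0 <-> 2/3 = 0
(((p1 <-> (p2 | p2)) <-> (p1 -> (p2 <-> p1))) | (((p1 | (p2 -> p1)) -> (p1 <-> (p2 -> p2))) <-> ((p2 -> p1) | p2))) <-> (((p2 <-> p2) <-> ~p2) <-> ((p2 <-> (p1 | p1)) -> (p1 | p2))) = 1 <-> 0 = 0

0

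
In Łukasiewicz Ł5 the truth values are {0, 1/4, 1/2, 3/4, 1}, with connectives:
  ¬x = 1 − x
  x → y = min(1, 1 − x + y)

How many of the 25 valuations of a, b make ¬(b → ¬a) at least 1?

value 1: 1 assignment (counts)
value 3/4: 2 assignments
value 1/2: 3 assignments
value 1/4: 4 assignments
value 0: 15 assignments
So 1 of the 25 assignments meets the threshold.

1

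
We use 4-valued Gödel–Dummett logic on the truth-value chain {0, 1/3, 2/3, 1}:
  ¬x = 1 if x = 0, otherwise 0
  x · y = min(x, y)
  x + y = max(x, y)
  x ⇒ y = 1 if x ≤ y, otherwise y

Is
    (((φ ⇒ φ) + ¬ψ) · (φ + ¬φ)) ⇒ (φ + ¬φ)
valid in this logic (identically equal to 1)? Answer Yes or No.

Yes

φ = 0, ψ = 0 ↦ 1
φ = 0, ψ = 1/3 ↦ 1
φ = 0, ψ = 2/3 ↦ 1
φ = 0, ψ = 1 ↦ 1
φ = 1/3, ψ = 0 ↦ 1
φ = 1/3, ψ = 1/3 ↦ 1
φ = 1/3, ψ = 2/3 ↦ 1
φ = 1/3, ψ = 1 ↦ 1
φ = 2/3, ψ = 0 ↦ 1
φ = 2/3, ψ = 1/3 ↦ 1
φ = 2/3, ψ = 2/3 ↦ 1
φ = 2/3, ψ = 1 ↦ 1
φ = 1, ψ = 0 ↦ 1
φ = 1, ψ = 1/3 ↦ 1
φ = 1, ψ = 2/3 ↦ 1
φ = 1, ψ = 1 ↦ 1
Every assignment gives a value ≥ 1.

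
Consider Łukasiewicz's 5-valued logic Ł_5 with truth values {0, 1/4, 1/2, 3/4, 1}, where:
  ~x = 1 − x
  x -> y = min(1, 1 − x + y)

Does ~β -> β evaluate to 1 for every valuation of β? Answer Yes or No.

No

Counterexample: take β = 0.
~β = ~0 = 1
~β -> β = 1 -> 0 = 0
This gives 0 ≠ 1.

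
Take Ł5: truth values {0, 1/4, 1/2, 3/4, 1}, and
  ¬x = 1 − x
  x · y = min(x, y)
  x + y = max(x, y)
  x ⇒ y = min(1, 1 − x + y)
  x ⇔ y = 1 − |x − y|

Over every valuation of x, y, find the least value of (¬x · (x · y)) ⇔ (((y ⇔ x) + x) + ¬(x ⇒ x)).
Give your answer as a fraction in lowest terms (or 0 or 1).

Take x = 0, y = 0:
¬x = ¬0 = 1
x · y = 0 · 0 = 0
¬x · (x · y) = 1 · 0 = 0
y ⇔ x = 0 ⇔ 0 = 1
(y ⇔ x) + x = 1 + 0 = 1
x ⇒ x = 0 ⇒ 0 = 1
¬(x ⇒ x) = ¬1 = 0
((y ⇔ x) + x) + ¬(x ⇒ x) = 1 + 0 = 1
(¬x · (x · y)) ⇔ (((y ⇔ x) + x) + ¬(x ⇒ x)) = 0 ⇔ 1 = 0
No assignment yields a value below 0, so this is the minimum.

0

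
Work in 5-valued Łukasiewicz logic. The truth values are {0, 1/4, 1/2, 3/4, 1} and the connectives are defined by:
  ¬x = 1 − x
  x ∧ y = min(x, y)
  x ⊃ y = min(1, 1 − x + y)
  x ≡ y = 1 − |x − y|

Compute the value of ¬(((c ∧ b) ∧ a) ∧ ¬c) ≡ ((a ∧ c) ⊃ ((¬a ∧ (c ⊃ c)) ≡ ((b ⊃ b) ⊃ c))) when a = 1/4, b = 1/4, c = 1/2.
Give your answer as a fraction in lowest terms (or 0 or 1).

3/4

c ∧ b = 1/2 ∧ 1/4 = 1/4
(c ∧ b) ∧ a = 1/4 ∧ 1/4 = 1/4
¬c = ¬1/2 = 1/2
((c ∧ b) ∧ a) ∧ ¬c = 1/4 ∧ 1/2 = 1/4
¬(((c ∧ b) ∧ a) ∧ ¬c) = ¬1/4 = 3/4
a ∧ c = 1/4 ∧ 1/2 = 1/4
¬a = ¬1/4 = 3/4
c ⊃ c = 1/2 ⊃ 1/2 = 1
¬a ∧ (c ⊃ c) = 3/4 ∧ 1 = 3/4
b ⊃ b = 1/4 ⊃ 1/4 = 1
(b ⊃ b) ⊃ c = 1 ⊃ 1/2 = 1/2
(¬a ∧ (c ⊃ c)) ≡ ((b ⊃ b) ⊃ c) = 3/4 ≡ 1/2 = 3/4
(a ∧ c) ⊃ ((¬a ∧ (c ⊃ c)) ≡ ((b ⊃ b) ⊃ c)) = 1/4 ⊃ 3/4 = 1
¬(((c ∧ b) ∧ a) ∧ ¬c) ≡ ((a ∧ c) ⊃ ((¬a ∧ (c ⊃ c)) ≡ ((b ⊃ b) ⊃ c))) = 3/4 ≡ 1 = 3/4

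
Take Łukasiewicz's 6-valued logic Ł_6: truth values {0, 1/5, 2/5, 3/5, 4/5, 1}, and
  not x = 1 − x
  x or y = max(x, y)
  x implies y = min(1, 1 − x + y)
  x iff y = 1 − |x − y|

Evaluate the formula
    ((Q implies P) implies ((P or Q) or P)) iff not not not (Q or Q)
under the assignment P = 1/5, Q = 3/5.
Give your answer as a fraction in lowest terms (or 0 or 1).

2/5

Q implies P = 3/5 implies 1/5 = 3/5
P or Q = 1/5 or 3/5 = 3/5
(P or Q) or P = 3/5 or 1/5 = 3/5
(Q implies P) implies ((P or Q) or P) = 3/5 implies 3/5 = 1
Q or Q = 3/5 or 3/5 = 3/5
not (Q or Q) = not 3/5 = 2/5
not not (Q or Q) = not 2/5 = 3/5
not not not (Q or Q) = not 3/5 = 2/5
((Q implies P) implies ((P or Q) or P)) iff not not not (Q or Q) = 1 iff 2/5 = 2/5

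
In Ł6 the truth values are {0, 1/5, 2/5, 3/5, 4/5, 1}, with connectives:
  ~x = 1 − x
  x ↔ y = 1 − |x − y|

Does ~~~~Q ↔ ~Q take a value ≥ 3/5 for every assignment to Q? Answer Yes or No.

No

Counterexample: take Q = 0.
~Q = ~0 = 1
~~Q = ~1 = 0
~~~Q = ~0 = 1
~~~~Q = ~1 = 0
~Q = ~0 = 1
~~~~Q ↔ ~Q = 0 ↔ 1 = 0
This gives 0, which is below 3/5.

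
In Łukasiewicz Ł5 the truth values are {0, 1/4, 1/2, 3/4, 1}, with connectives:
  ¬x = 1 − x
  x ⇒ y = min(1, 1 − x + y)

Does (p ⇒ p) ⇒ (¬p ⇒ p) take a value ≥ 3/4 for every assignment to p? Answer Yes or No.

No

Counterexample: take p = 0.
p ⇒ p = 0 ⇒ 0 = 1
¬p = ¬0 = 1
¬p ⇒ p = 1 ⇒ 0 = 0
(p ⇒ p) ⇒ (¬p ⇒ p) = 1 ⇒ 0 = 0
This gives 0, which is below 3/4.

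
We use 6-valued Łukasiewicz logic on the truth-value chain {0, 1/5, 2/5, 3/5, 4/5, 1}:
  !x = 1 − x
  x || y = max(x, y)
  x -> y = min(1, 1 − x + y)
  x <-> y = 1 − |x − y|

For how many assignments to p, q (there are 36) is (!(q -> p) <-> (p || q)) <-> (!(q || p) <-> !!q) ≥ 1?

value 1: 5 assignments (counts)
value 4/5: 10 assignments
value 3/5: 7 assignments
value 2/5: 8 assignments
value 1/5: 3 assignments
value 0: 3 assignments
So 5 of the 36 assignments meet the threshold.

5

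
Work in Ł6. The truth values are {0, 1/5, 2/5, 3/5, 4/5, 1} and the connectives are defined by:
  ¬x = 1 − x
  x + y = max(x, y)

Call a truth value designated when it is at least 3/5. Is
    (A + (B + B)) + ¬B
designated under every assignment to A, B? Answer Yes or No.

Yes

At A = 3/5, B = 0, for instance:
B + B = 0 + 0 = 0
A + (B + B) = 3/5 + 0 = 3/5
¬B = ¬0 = 1
(A + (B + B)) + ¬B = 3/5 + 1 = 1
and checking the remaining 35 assignments likewise gives ≥ 3/5 in every case.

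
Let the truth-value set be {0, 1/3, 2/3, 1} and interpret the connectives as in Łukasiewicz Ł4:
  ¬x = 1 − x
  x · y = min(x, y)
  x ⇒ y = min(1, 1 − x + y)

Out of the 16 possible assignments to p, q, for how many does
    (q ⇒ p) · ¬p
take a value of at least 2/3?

p = 0, q = 0 ↦ 1  ≥
p = 0, q = 1/3 ↦ 2/3  ≥
p = 0, q = 2/3 ↦ 1/3  <
p = 0, q = 1 ↦ 0  <
p = 1/3, q = 0 ↦ 2/3  ≥
p = 1/3, q = 1/3 ↦ 2/3  ≥
p = 1/3, q = 2/3 ↦ 2/3  ≥
p = 1/3, q = 1 ↦ 1/3  <
p = 2/3, q = 0 ↦ 1/3  <
p = 2/3, q = 1/3 ↦ 1/3  <
p = 2/3, q = 2/3 ↦ 1/3  <
p = 2/3, q = 1 ↦ 1/3  <
p = 1, q = 0 ↦ 0  <
p = 1, q = 1/3 ↦ 0  <
p = 1, q = 2/3 ↦ 0  <
p = 1, q = 1 ↦ 0  <
So 5 of the 16 assignments meet the threshold.

5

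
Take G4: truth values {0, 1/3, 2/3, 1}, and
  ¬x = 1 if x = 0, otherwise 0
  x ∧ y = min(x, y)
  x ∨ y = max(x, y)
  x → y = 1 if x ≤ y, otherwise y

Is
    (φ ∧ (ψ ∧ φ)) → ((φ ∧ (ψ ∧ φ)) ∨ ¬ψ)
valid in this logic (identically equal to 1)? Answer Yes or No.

Yes

φ = 0, ψ = 0 ↦ 1
φ = 0, ψ = 1/3 ↦ 1
φ = 0, ψ = 2/3 ↦ 1
φ = 0, ψ = 1 ↦ 1
φ = 1/3, ψ = 0 ↦ 1
φ = 1/3, ψ = 1/3 ↦ 1
φ = 1/3, ψ = 2/3 ↦ 1
φ = 1/3, ψ = 1 ↦ 1
φ = 2/3, ψ = 0 ↦ 1
φ = 2/3, ψ = 1/3 ↦ 1
φ = 2/3, ψ = 2/3 ↦ 1
φ = 2/3, ψ = 1 ↦ 1
φ = 1, ψ = 0 ↦ 1
φ = 1, ψ = 1/3 ↦ 1
φ = 1, ψ = 2/3 ↦ 1
φ = 1, ψ = 1 ↦ 1
Every assignment gives a value ≥ 1.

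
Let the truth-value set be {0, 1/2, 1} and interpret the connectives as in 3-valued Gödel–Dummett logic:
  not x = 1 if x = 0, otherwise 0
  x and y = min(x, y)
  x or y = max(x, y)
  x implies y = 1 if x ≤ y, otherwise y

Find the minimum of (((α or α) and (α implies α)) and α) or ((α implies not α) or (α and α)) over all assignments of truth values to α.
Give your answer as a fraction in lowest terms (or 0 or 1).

1/2

Take α = 1/2:
α or α = 1/2 or 1/2 = 1/2
α implies α = 1/2 implies 1/2 = 1
(α or α) and (α implies α) = 1/2 and 1 = 1/2
((α or α) and (α implies α)) and α = 1/2 and 1/2 = 1/2
not α = not 1/2 = 0
α implies not α = 1/2 implies 0 = 0
α and α = 1/2 and 1/2 = 1/2
(α implies not α) or (α and α) = 0 or 1/2 = 1/2
(((α or α) and (α implies α)) and α) or ((α implies not α) or (α and α)) = 1/2 or 1/2 = 1/2
No assignment yields a value below 1/2, so this is the minimum.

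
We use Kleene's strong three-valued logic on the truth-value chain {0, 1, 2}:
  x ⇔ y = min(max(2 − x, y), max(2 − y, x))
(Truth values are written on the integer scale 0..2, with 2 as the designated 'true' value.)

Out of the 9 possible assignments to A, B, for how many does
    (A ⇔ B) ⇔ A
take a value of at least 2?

A = 0, B = 0 ↦ 0  <
A = 0, B = 1 ↦ 1  <
A = 0, B = 2 ↦ 2  ≥
A = 1, B = 0 ↦ 1  <
A = 1, B = 1 ↦ 1  <
A = 1, B = 2 ↦ 1  <
A = 2, B = 0 ↦ 0  <
A = 2, B = 1 ↦ 1  <
A = 2, B = 2 ↦ 2  ≥
So 2 of the 9 assignments meet the threshold.

2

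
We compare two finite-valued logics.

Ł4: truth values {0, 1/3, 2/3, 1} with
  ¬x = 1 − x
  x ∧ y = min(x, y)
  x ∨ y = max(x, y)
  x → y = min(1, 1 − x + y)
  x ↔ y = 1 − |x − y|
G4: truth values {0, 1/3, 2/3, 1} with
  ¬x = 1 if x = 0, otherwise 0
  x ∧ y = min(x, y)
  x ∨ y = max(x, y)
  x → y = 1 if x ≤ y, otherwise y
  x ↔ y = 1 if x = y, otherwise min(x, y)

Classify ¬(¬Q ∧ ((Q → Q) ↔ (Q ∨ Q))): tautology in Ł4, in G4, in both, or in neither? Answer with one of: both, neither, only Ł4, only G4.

In Ł4: at Q = 1/3 the value is 2/3 — not a tautology.
In G4: every assignment gives 1 — tautology.

only G4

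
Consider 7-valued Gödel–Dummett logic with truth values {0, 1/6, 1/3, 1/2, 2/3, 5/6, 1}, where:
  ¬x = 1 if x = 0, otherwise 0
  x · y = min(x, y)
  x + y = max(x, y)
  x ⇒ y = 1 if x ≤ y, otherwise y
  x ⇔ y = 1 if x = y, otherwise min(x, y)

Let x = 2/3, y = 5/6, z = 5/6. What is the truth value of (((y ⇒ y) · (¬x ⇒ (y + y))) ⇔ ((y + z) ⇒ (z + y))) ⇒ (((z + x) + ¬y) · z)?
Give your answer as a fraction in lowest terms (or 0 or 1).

5/6

y ⇒ y = 5/6 ⇒ 5/6 = 1
¬x = ¬2/3 = 0
y + y = 5/6 + 5/6 = 5/6
¬x ⇒ (y + y) = 0 ⇒ 5/6 = 1
(y ⇒ y) · (¬x ⇒ (y + y)) = 1 · 1 = 1
y + z = 5/6 + 5/6 = 5/6
z + y = 5/6 + 5/6 = 5/6
(y + z) ⇒ (z + y) = 5/6 ⇒ 5/6 = 1
((y ⇒ y) · (¬x ⇒ (y + y))) ⇔ ((y + z) ⇒ (z + y)) = 1 ⇔ 1 = 1
z + x = 5/6 + 2/3 = 5/6
¬y = ¬5/6 = 0
(z + x) + ¬y = 5/6 + 0 = 5/6
((z + x) + ¬y) · z = 5/6 · 5/6 = 5/6
(((y ⇒ y) · (¬x ⇒ (y + y))) ⇔ ((y + z) ⇒ (z + y))) ⇒ (((z + x) + ¬y) · z) = 1 ⇒ 5/6 = 5/6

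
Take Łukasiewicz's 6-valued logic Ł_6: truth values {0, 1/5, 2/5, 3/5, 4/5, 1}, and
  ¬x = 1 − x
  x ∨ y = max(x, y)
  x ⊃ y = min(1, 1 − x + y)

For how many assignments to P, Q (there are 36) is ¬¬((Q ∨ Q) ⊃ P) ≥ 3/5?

value 1: 21 assignments (counts)
value 4/5: 5 assignments (counts)
value 3/5: 4 assignments (counts)
value 2/5: 3 assignments
value 1/5: 2 assignments
value 0: 1 assignment
So 30 of the 36 assignments meet the threshold.

30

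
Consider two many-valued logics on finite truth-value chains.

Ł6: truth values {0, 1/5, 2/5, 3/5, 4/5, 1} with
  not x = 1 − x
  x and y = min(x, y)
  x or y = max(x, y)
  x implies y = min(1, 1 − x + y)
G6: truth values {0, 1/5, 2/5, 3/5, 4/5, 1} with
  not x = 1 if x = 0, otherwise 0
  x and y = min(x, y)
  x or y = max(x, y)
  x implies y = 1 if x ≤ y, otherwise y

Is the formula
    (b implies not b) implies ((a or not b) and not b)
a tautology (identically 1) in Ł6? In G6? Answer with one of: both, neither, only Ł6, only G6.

only G6

In Ł6: at a = 0, b = 1/5 the value is 4/5 — not a tautology.
In G6: every assignment gives 1 — tautology.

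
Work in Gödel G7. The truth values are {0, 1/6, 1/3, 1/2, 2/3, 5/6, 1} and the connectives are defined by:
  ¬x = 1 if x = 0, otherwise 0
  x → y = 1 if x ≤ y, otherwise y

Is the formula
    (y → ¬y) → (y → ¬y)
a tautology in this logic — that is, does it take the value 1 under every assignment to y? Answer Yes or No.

Yes

y = 0 ↦ 1
y = 1/6 ↦ 1
y = 1/3 ↦ 1
y = 1/2 ↦ 1
y = 2/3 ↦ 1
y = 5/6 ↦ 1
y = 1 ↦ 1
Every assignment gives a value ≥ 1.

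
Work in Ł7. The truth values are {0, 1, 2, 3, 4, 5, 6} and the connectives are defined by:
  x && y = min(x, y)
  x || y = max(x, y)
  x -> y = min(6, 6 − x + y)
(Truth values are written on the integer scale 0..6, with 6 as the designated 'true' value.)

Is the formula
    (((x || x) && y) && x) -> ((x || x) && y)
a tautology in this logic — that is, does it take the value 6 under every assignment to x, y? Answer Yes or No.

Yes

At x = 2, y = 1, for instance:
x || x = 2 || 2 = 2
(x || x) && y = 2 && 1 = 1
((x || x) && y) && x = 1 && 2 = 1
(((x || x) && y) && x) -> ((x || x) && y) = 1 -> 1 = 6
and checking the remaining 48 assignments likewise gives ≥ 6 in every case.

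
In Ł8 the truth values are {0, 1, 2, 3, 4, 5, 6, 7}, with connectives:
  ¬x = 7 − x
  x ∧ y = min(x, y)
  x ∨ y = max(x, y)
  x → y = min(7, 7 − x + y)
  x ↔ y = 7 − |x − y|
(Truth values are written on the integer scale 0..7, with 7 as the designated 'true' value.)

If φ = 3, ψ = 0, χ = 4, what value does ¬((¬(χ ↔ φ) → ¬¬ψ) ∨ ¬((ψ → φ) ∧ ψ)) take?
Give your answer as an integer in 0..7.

χ ↔ φ = 4 ↔ 3 = 6
¬(χ ↔ φ) = ¬6 = 1
¬ψ = ¬0 = 7
¬¬ψ = ¬7 = 0
¬(χ ↔ φ) → ¬¬ψ = 1 → 0 = 6
ψ → φ = 0 → 3 = 7
(ψ → φ) ∧ ψ = 7 ∧ 0 = 0
¬((ψ → φ) ∧ ψ) = ¬0 = 7
(¬(χ ↔ φ) → ¬¬ψ) ∨ ¬((ψ → φ) ∧ ψ) = 6 ∨ 7 = 7
¬((¬(χ ↔ φ) → ¬¬ψ) ∨ ¬((ψ → φ) ∧ ψ)) = ¬7 = 0

0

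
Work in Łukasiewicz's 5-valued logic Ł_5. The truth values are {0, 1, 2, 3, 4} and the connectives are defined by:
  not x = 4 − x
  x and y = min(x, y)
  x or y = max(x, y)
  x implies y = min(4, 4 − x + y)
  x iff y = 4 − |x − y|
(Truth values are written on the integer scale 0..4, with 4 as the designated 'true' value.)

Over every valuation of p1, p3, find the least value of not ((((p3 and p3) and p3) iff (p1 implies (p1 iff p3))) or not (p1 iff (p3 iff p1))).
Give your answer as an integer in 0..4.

Take p1 = 0, p3 = 0:
p3 and p3 = 0 and 0 = 0
(p3 and p3) and p3 = 0 and 0 = 0
p1 iff p3 = 0 iff 0 = 4
p1 implies (p1 iff p3) = 0 implies 4 = 4
((p3 and p3) and p3) iff (p1 implies (p1 iff p3)) = 0 iff 4 = 0
p3 iff p1 = 0 iff 0 = 4
p1 iff (p3 iff p1) = 0 iff 4 = 0
not (p1 iff (p3 iff p1)) = not 0 = 4
(((p3 and p3) and p3) iff (p1 implies (p1 iff p3))) or not (p1 iff (p3 iff p1)) = 0 or 4 = 4
not ((((p3 and p3) and p3) iff (p1 implies (p1 iff p3))) or not (p1 iff (p3 iff p1))) = not 4 = 0
No assignment yields a value below 0, so this is the minimum.

0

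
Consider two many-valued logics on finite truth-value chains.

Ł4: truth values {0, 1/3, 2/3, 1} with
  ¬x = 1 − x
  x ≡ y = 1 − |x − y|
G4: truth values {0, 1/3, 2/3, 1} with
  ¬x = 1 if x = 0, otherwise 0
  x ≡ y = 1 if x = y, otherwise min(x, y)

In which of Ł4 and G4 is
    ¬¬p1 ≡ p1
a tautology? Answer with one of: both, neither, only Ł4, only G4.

In Ł4: every assignment gives 1 — tautology.
In G4: at p1 = 1/3 the value is 1/3 — not a tautology.

only Ł4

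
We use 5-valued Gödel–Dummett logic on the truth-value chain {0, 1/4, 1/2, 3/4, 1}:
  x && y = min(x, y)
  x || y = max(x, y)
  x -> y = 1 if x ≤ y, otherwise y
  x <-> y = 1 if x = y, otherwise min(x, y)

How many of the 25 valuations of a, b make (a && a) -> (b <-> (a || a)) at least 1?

value 1: 15 assignments (counts)
value 3/4: 1 assignment
value 1/2: 2 assignments
value 1/4: 3 assignments
value 0: 4 assignments
So 15 of the 25 assignments meet the threshold.

15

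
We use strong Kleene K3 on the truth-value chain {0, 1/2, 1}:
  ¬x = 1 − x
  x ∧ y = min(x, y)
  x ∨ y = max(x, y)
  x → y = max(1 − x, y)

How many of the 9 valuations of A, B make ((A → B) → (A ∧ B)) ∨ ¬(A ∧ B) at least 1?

A = 0, B = 0 ↦ 1  ≥
A = 0, B = 1/2 ↦ 1  ≥
A = 0, B = 1 ↦ 1  ≥
A = 1/2, B = 0 ↦ 1  ≥
A = 1/2, B = 1/2 ↦ 1/2  <
A = 1/2, B = 1 ↦ 1/2  <
A = 1, B = 0 ↦ 1  ≥
A = 1, B = 1/2 ↦ 1/2  <
A = 1, B = 1 ↦ 1  ≥
So 6 of the 9 assignments meet the threshold.

6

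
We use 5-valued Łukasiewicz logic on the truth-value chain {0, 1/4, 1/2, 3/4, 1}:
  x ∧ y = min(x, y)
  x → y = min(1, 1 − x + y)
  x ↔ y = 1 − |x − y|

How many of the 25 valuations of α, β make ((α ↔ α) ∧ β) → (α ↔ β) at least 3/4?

value 1: 19 assignments (counts)
value 3/4: 2 assignments (counts)
value 1/2: 2 assignments
value 1/4: 1 assignment
value 0: 1 assignment
So 21 of the 25 assignments meet the threshold.

21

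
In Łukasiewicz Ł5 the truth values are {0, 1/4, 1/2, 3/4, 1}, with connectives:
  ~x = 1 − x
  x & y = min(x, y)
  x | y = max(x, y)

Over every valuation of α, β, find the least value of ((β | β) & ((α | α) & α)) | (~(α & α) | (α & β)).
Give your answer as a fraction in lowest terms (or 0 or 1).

Take α = 1, β = 0:
β | β = 0 | 0 = 0
α | α = 1 | 1 = 1
(α | α) & α = 1 & 1 = 1
(β | β) & ((α | α) & α) = 0 & 1 = 0
α & α = 1 & 1 = 1
~(α & α) = ~1 = 0
α & β = 1 & 0 = 0
~(α & α) | (α & β) = 0 | 0 = 0
((β | β) & ((α | α) & α)) | (~(α & α) | (α & β)) = 0 | 0 = 0
No assignment yields a value below 0, so this is the minimum.

0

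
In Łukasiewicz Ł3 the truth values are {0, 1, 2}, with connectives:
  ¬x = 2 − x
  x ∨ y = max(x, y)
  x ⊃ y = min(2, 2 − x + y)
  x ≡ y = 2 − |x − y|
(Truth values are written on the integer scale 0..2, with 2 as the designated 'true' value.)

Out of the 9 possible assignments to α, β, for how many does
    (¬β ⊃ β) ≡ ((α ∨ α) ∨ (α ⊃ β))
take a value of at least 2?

6

α = 0, β = 0 ↦ 0  <
α = 0, β = 1 ↦ 2  ≥
α = 0, β = 2 ↦ 2  ≥
α = 1, β = 0 ↦ 1  <
α = 1, β = 1 ↦ 2  ≥
α = 1, β = 2 ↦ 2  ≥
α = 2, β = 0 ↦ 0  <
α = 2, β = 1 ↦ 2  ≥
α = 2, β = 2 ↦ 2  ≥
So 6 of the 9 assignments meet the threshold.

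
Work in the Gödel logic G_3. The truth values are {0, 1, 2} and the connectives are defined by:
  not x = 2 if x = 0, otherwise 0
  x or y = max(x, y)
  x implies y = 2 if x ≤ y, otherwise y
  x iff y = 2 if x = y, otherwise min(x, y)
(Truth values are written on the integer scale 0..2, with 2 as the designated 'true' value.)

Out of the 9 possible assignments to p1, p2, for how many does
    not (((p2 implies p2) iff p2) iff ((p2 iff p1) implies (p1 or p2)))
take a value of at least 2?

2

p1 = 0, p2 = 0 ↦ 0  <
p1 = 0, p2 = 1 ↦ 0  <
p1 = 0, p2 = 2 ↦ 0  <
p1 = 1, p2 = 0 ↦ 2  ≥
p1 = 1, p2 = 1 ↦ 0  <
p1 = 1, p2 = 2 ↦ 0  <
p1 = 2, p2 = 0 ↦ 2  ≥
p1 = 2, p2 = 1 ↦ 0  <
p1 = 2, p2 = 2 ↦ 0  <
So 2 of the 9 assignments meet the threshold.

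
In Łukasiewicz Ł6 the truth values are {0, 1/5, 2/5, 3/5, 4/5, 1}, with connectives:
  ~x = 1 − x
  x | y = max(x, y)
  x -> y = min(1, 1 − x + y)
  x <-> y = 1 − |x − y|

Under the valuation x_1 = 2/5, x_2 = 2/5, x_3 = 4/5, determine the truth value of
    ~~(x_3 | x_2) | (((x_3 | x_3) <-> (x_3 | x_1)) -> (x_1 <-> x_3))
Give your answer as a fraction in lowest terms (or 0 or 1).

x_3 | x_2 = 4/5 | 2/5 = 4/5
~(x_3 | x_2) = ~4/5 = 1/5
~~(x_3 | x_2) = ~1/5 = 4/5
x_3 | x_3 = 4/5 | 4/5 = 4/5
x_3 | x_1 = 4/5 | 2/5 = 4/5
(x_3 | x_3) <-> (x_3 | x_1) = 4/5 <-> 4/5 = 1
x_1 <-> x_3 = 2/5 <-> 4/5 = 3/5
((x_3 | x_3) <-> (x_3 | x_1)) -> (x_1 <-> x_3) = 1 -> 3/5 = 3/5
~~(x_3 | x_2) | (((x_3 | x_3) <-> (x_3 | x_1)) -> (x_1 <-> x_3)) = 4/5 | 3/5 = 4/5

4/5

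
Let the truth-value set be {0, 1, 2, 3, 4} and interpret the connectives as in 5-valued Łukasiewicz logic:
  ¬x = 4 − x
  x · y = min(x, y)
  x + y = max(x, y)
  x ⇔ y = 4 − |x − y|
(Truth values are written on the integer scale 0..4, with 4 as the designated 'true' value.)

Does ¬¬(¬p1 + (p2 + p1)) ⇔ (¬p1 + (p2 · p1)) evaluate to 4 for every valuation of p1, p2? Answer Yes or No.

No

Counterexample: take p1 = 1, p2 = 4.
¬p1 = ¬1 = 3
p2 + p1 = 4 + 1 = 4
¬p1 + (p2 + p1) = 3 + 4 = 4
¬(¬p1 + (p2 + p1)) = ¬4 = 0
¬¬(¬p1 + (p2 + p1)) = ¬0 = 4
¬p1 = ¬1 = 3
p2 · p1 = 4 · 1 = 1
¬p1 + (p2 · p1) = 3 + 1 = 3
¬¬(¬p1 + (p2 + p1)) ⇔ (¬p1 + (p2 · p1)) = 4 ⇔ 3 = 3
This gives 3 ≠ 4.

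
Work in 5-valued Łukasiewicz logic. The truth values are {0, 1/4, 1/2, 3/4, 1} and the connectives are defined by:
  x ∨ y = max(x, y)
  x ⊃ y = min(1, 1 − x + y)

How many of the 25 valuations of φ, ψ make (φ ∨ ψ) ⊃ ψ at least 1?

value 1: 15 assignments (counts)
value 3/4: 4 assignments
value 1/2: 3 assignments
value 1/4: 2 assignments
value 0: 1 assignment
So 15 of the 25 assignments meet the threshold.

15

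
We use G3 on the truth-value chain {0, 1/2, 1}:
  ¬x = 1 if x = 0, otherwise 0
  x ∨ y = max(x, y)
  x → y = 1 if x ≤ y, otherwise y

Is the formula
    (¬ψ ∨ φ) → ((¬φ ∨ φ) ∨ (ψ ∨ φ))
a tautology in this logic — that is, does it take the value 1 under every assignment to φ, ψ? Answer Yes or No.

No

Counterexample: take φ = 1/2, ψ = 0.
¬ψ = ¬0 = 1
¬ψ ∨ φ = 1 ∨ 1/2 = 1
¬φ = ¬1/2 = 0
¬φ ∨ φ = 0 ∨ 1/2 = 1/2
ψ ∨ φ = 0 ∨ 1/2 = 1/2
(¬φ ∨ φ) ∨ (ψ ∨ φ) = 1/2 ∨ 1/2 = 1/2
(¬ψ ∨ φ) → ((¬φ ∨ φ) ∨ (ψ ∨ φ)) = 1 → 1/2 = 1/2
This gives 1/2 ≠ 1.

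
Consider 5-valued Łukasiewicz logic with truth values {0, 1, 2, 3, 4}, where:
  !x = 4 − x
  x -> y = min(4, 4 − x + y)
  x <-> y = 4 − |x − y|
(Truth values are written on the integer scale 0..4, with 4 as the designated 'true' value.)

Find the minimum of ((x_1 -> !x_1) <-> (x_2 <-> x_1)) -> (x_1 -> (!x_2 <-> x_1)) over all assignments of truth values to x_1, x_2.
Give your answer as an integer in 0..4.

Take x_1 = 3, x_2 = 4:
!x_1 = !3 = 1
x_1 -> !x_1 = 3 -> 1 = 2
x_2 <-> x_1 = 4 <-> 3 = 3
(x_1 -> !x_1) <-> (x_2 <-> x_1) = 2 <-> 3 = 3
!x_2 = !4 = 0
!x_2 <-> x_1 = 0 <-> 3 = 1
x_1 -> (!x_2 <-> x_1) = 3 -> 1 = 2
((x_1 -> !x_1) <-> (x_2 <-> x_1)) -> (x_1 -> (!x_2 <-> x_1)) = 3 -> 2 = 3
No assignment yields a value below 3, so this is the minimum.

3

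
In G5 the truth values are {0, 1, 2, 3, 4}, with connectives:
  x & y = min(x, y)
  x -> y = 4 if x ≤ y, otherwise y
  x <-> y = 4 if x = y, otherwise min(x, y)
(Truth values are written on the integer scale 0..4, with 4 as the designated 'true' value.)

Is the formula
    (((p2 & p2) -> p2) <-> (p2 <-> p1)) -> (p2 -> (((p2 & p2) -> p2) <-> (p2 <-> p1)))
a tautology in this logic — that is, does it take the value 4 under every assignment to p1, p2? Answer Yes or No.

Yes

At p1 = 2, p2 = 4, for instance:
p2 & p2 = 4 & 4 = 4
(p2 & p2) -> p2 = 4 -> 4 = 4
p2 <-> p1 = 4 <-> 2 = 2
((p2 & p2) -> p2) <-> (p2 <-> p1) = 4 <-> 2 = 2
p2 -> (((p2 & p2) -> p2) <-> (p2 <-> p1)) = 4 -> 2 = 2
(((p2 & p2) -> p2) <-> (p2 <-> p1)) -> (p2 -> (((p2 & p2) -> p2) <-> (p2 <-> p1))) = 2 -> 2 = 4
and checking the remaining 24 assignments likewise gives ≥ 4 in every case.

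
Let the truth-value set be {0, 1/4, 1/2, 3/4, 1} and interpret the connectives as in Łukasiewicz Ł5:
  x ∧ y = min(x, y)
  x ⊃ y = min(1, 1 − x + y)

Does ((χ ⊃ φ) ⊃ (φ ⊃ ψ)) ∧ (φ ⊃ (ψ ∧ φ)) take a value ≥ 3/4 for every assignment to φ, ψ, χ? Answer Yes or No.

Counterexample: take φ = 1/2, ψ = 0, χ = 0.
χ ⊃ φ = 0 ⊃ 1/2 = 1
φ ⊃ ψ = 1/2 ⊃ 0 = 1/2
(χ ⊃ φ) ⊃ (φ ⊃ ψ) = 1 ⊃ 1/2 = 1/2
ψ ∧ φ = 0 ∧ 1/2 = 0
φ ⊃ (ψ ∧ φ) = 1/2 ⊃ 0 = 1/2
((χ ⊃ φ) ⊃ (φ ⊃ ψ)) ∧ (φ ⊃ (ψ ∧ φ)) = 1/2 ∧ 1/2 = 1/2
This gives 1/2, which is below 3/4.

No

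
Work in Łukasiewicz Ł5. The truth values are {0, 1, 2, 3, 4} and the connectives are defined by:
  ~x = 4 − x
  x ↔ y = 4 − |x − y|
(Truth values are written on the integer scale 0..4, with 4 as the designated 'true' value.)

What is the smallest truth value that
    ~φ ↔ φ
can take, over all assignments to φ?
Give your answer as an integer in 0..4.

Take φ = 0:
~φ = ~0 = 4
~φ ↔ φ = 4 ↔ 0 = 0
No assignment yields a value below 0, so this is the minimum.

0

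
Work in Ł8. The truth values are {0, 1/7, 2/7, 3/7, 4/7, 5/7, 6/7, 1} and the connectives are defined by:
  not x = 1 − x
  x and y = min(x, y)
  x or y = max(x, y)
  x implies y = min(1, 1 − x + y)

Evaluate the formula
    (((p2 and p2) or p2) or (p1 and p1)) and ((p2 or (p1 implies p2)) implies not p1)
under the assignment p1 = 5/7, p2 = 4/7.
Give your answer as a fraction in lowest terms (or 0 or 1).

3/7

p2 and p2 = 4/7 and 4/7 = 4/7
(p2 and p2) or p2 = 4/7 or 4/7 = 4/7
p1 and p1 = 5/7 and 5/7 = 5/7
((p2 and p2) or p2) or (p1 and p1) = 4/7 or 5/7 = 5/7
p1 implies p2 = 5/7 implies 4/7 = 6/7
p2 or (p1 implies p2) = 4/7 or 6/7 = 6/7
not p1 = not 5/7 = 2/7
(p2 or (p1 implies p2)) implies not p1 = 6/7 implies 2/7 = 3/7
(((p2 and p2) or p2) or (p1 and p1)) and ((p2 or (p1 implies p2)) implies not p1) = 5/7 and 3/7 = 3/7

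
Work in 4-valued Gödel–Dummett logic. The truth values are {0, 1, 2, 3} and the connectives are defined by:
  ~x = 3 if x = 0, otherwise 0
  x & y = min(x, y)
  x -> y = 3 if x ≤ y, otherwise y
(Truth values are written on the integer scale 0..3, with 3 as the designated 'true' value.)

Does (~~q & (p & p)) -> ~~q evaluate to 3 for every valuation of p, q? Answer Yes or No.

Yes

p = 0, q = 0 ↦ 3
p = 0, q = 1 ↦ 3
p = 0, q = 2 ↦ 3
p = 0, q = 3 ↦ 3
p = 1, q = 0 ↦ 3
p = 1, q = 1 ↦ 3
p = 1, q = 2 ↦ 3
p = 1, q = 3 ↦ 3
p = 2, q = 0 ↦ 3
p = 2, q = 1 ↦ 3
p = 2, q = 2 ↦ 3
p = 2, q = 3 ↦ 3
p = 3, q = 0 ↦ 3
p = 3, q = 1 ↦ 3
p = 3, q = 2 ↦ 3
p = 3, q = 3 ↦ 3
Every assignment gives a value ≥ 3.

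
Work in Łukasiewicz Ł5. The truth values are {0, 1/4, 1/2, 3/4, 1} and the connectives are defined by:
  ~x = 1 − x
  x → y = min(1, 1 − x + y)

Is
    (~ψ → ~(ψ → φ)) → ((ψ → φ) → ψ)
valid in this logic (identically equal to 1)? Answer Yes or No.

Yes

At φ = 0, ψ = 1/2, for instance:
~ψ = ~1/2 = 1/2
ψ → φ = 1/2 → 0 = 1/2
~(ψ → φ) = ~1/2 = 1/2
~ψ → ~(ψ → φ) = 1/2 → 1/2 = 1
(ψ → φ) → ψ = 1/2 → 1/2 = 1
(~ψ → ~(ψ → φ)) → ((ψ → φ) → ψ) = 1 → 1 = 1
and checking the remaining 24 assignments likewise gives ≥ 1 in every case.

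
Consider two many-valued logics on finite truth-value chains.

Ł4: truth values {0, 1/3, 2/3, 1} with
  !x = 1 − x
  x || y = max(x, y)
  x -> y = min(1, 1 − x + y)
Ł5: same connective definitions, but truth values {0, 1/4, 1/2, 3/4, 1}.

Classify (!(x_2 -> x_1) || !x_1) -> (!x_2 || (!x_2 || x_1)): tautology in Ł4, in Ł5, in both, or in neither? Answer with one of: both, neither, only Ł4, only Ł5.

neither

In Ł4: at x_1 = 0, x_2 = 1/3 the value is 2/3 — not a tautology.
In Ł5: at x_1 = 0, x_2 = 1/4 the value is 3/4 — not a tautology.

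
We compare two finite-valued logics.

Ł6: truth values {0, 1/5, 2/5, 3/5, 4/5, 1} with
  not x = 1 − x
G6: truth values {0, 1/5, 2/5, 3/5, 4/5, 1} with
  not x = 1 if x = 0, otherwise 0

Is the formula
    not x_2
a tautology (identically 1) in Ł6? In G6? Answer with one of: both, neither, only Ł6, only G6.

neither

In Ł6: at x_2 = 1/5 the value is 4/5 — not a tautology.
In G6: at x_2 = 1/5 the value is 0 — not a tautology.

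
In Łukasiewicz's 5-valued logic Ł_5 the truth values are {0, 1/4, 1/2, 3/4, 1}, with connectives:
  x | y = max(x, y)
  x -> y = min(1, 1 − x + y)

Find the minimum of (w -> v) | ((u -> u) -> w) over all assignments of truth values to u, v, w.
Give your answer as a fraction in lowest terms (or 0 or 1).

1/2

Take u = 0, v = 0, w = 1/2:
w -> v = 1/2 -> 0 = 1/2
u -> u = 0 -> 0 = 1
(u -> u) -> w = 1 -> 1/2 = 1/2
(w -> v) | ((u -> u) -> w) = 1/2 | 1/2 = 1/2
No assignment yields a value below 1/2, so this is the minimum.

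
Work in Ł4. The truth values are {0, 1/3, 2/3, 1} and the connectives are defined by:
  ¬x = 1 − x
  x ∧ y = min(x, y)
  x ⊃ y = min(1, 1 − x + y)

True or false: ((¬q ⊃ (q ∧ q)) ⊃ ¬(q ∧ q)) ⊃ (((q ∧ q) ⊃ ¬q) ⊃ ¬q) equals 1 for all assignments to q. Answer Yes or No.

No

Counterexample: take q = 1/3.
¬q = ¬1/3 = 2/3
q ∧ q = 1/3 ∧ 1/3 = 1/3
¬q ⊃ (q ∧ q) = 2/3 ⊃ 1/3 = 2/3
¬(q ∧ q) = ¬1/3 = 2/3
(¬q ⊃ (q ∧ q)) ⊃ ¬(q ∧ q) = 2/3 ⊃ 2/3 = 1
q ∧ q = 1/3 ∧ 1/3 = 1/3
¬q = ¬1/3 = 2/3
(q ∧ q) ⊃ ¬q = 1/3 ⊃ 2/3 = 1
¬q = ¬1/3 = 2/3
((q ∧ q) ⊃ ¬q) ⊃ ¬q = 1 ⊃ 2/3 = 2/3
((¬q ⊃ (q ∧ q)) ⊃ ¬(q ∧ q)) ⊃ (((q ∧ q) ⊃ ¬q) ⊃ ¬q) = 1 ⊃ 2/3 = 2/3
This gives 2/3 ≠ 1.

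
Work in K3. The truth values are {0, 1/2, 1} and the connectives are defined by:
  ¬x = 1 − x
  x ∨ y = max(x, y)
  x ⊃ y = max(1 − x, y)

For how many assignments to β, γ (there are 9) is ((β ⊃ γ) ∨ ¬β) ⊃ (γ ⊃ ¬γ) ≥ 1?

3

β = 0, γ = 0 ↦ 1  ≥
β = 0, γ = 1/2 ↦ 1/2  <
β = 0, γ = 1 ↦ 0  <
β = 1/2, γ = 0 ↦ 1  ≥
β = 1/2, γ = 1/2 ↦ 1/2  <
β = 1/2, γ = 1 ↦ 0  <
β = 1, γ = 0 ↦ 1  ≥
β = 1, γ = 1/2 ↦ 1/2  <
β = 1, γ = 1 ↦ 0  <
So 3 of the 9 assignments meet the threshold.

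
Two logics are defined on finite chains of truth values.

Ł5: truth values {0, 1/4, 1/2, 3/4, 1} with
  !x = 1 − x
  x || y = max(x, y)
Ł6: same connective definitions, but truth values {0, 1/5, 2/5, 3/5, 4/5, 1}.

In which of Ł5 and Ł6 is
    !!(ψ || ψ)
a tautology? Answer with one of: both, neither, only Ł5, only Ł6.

neither

In Ł5: at ψ = 0 the value is 0 — not a tautology.
In Ł6: at ψ = 0 the value is 0 — not a tautology.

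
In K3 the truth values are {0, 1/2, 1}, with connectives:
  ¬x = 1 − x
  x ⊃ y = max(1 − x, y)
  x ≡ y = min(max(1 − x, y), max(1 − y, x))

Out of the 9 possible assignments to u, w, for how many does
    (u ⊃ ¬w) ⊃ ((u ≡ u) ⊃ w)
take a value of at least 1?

3

u = 0, w = 0 ↦ 0  <
u = 0, w = 1/2 ↦ 1/2  <
u = 0, w = 1 ↦ 1  ≥
u = 1/2, w = 0 ↦ 1/2  <
u = 1/2, w = 1/2 ↦ 1/2  <
u = 1/2, w = 1 ↦ 1  ≥
u = 1, w = 0 ↦ 0  <
u = 1, w = 1/2 ↦ 1/2  <
u = 1, w = 1 ↦ 1  ≥
So 3 of the 9 assignments meet the threshold.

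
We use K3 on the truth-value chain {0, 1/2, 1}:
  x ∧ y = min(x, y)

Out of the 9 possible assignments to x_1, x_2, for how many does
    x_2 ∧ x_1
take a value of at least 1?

1

x_1 = 0, x_2 = 0 ↦ 0  <
x_1 = 0, x_2 = 1/2 ↦ 0  <
x_1 = 0, x_2 = 1 ↦ 0  <
x_1 = 1/2, x_2 = 0 ↦ 0  <
x_1 = 1/2, x_2 = 1/2 ↦ 1/2  <
x_1 = 1/2, x_2 = 1 ↦ 1/2  <
x_1 = 1, x_2 = 0 ↦ 0  <
x_1 = 1, x_2 = 1/2 ↦ 1/2  <
x_1 = 1, x_2 = 1 ↦ 1  ≥
So 1 of the 9 assignments meets the threshold.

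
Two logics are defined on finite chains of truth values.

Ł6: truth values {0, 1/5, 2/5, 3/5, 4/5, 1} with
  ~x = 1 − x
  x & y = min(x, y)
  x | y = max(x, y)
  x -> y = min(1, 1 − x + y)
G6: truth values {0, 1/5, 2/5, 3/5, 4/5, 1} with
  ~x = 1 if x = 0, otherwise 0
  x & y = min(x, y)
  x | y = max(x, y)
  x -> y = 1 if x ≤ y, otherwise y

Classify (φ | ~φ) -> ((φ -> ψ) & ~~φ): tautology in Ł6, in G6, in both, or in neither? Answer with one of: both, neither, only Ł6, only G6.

In Ł6: at φ = 0, ψ = 0 the value is 0 — not a tautology.
In G6: at φ = 0, ψ = 0 the value is 0 — not a tautology.

neither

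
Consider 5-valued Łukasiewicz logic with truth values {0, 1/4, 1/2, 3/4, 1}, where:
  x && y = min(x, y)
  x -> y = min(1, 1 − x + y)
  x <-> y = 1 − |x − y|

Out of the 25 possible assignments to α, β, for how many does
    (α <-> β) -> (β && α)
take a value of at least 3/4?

16

value 1: 9 assignments (counts)
value 3/4: 7 assignments (counts)
value 1/2: 5 assignments
value 1/4: 3 assignments
value 0: 1 assignment
So 16 of the 25 assignments meet the threshold.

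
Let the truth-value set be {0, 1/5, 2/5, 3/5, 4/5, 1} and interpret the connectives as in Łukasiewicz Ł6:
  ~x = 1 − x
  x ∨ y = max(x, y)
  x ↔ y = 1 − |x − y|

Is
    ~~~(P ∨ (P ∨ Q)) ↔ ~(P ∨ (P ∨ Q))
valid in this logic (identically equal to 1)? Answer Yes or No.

At P = 0, Q = 3/5, for instance:
P ∨ Q = 0 ∨ 3/5 = 3/5
P ∨ (P ∨ Q) = 0 ∨ 3/5 = 3/5
~(P ∨ (P ∨ Q)) = ~3/5 = 2/5
~~(P ∨ (P ∨ Q)) = ~2/5 = 3/5
~~~(P ∨ (P ∨ Q)) = ~3/5 = 2/5
~~~(P ∨ (P ∨ Q)) ↔ ~(P ∨ (P ∨ Q)) = 2/5 ↔ 2/5 = 1
and checking the remaining 35 assignments likewise gives ≥ 1 in every case.

Yes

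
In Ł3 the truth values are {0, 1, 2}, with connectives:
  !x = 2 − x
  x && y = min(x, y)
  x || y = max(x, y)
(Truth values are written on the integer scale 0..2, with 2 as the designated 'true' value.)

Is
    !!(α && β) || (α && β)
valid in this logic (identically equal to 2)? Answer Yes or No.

Counterexample: take α = 0, β = 0.
α && β = 0 && 0 = 0
!(α && β) = !0 = 2
!!(α && β) = !2 = 0
!!(α && β) || (α && β) = 0 || 0 = 0
This gives 0 ≠ 2.

No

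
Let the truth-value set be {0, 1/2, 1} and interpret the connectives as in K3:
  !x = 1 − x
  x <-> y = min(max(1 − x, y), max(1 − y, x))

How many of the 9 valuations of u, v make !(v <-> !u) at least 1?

2

u = 0, v = 0 ↦ 1  ≥
u = 0, v = 1/2 ↦ 1/2  <
u = 0, v = 1 ↦ 0  <
u = 1/2, v = 0 ↦ 1/2  <
u = 1/2, v = 1/2 ↦ 1/2  <
u = 1/2, v = 1 ↦ 1/2  <
u = 1, v = 0 ↦ 0  <
u = 1, v = 1/2 ↦ 1/2  <
u = 1, v = 1 ↦ 1  ≥
So 2 of the 9 assignments meet the threshold.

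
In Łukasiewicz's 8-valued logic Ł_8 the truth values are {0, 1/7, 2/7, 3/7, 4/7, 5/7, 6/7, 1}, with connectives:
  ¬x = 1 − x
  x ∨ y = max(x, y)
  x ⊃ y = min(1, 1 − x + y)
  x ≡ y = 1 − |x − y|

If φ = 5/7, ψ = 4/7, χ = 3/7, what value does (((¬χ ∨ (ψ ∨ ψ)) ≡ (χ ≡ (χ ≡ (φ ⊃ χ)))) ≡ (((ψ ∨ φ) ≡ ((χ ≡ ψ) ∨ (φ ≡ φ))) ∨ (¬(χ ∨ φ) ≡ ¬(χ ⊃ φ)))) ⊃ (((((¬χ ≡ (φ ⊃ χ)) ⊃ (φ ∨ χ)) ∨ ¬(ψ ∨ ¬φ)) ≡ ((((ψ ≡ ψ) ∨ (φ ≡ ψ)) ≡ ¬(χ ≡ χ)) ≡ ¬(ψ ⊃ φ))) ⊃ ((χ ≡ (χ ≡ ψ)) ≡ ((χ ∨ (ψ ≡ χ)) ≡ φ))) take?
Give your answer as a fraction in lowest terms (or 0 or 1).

¬χ = ¬3/7 = 4/7
ψ ∨ ψ = 4/7 ∨ 4/7 = 4/7
¬χ ∨ (ψ ∨ ψ) = 4/7 ∨ 4/7 = 4/7
φ ⊃ χ = 5/7 ⊃ 3/7 = 5/7
χ ≡ (φ ⊃ χ) = 3/7 ≡ 5/7 = 5/7
χ ≡ (χ ≡ (φ ⊃ χ)) = 3/7 ≡ 5/7 = 5/7
(¬χ ∨ (ψ ∨ ψ)) ≡ (χ ≡ (χ ≡ (φ ⊃ χ))) = 4/7 ≡ 5/7 = 6/7
ψ ∨ φ = 4/7 ∨ 5/7 = 5/7
χ ≡ ψ = 3/7 ≡ 4/7 = 6/7
φ ≡ φ = 5/7 ≡ 5/7 = 1
(χ ≡ ψ) ∨ (φ ≡ φ) = 6/7 ∨ 1 = 1
(ψ ∨ φ) ≡ ((χ ≡ ψ) ∨ (φ ≡ φ)) = 5/7 ≡ 1 = 5/7
χ ∨ φ = 3/7 ∨ 5/7 = 5/7
¬(χ ∨ φ) = ¬5/7 = 2/7
χ ⊃ φ = 3/7 ⊃ 5/7 = 1
¬(χ ⊃ φ) = ¬1 = 0
¬(χ ∨ φ) ≡ ¬(χ ⊃ φ) = 2/7 ≡ 0 = 5/7
((ψ ∨ φ) ≡ ((χ ≡ ψ) ∨ (φ ≡ φ))) ∨ (¬(χ ∨ φ) ≡ ¬(χ ⊃ φ)) = 5/7 ∨ 5/7 = 5/7
((¬χ ∨ (ψ ∨ ψ)) ≡ (χ ≡ (χ ≡ (φ ⊃ χ)))) ≡ (((ψ ∨ φ) ≡ ((χ ≡ ψ) ∨ (φ ≡ φ))) ∨ (¬(χ ∨ φ) ≡ ¬(χ ⊃ φ))) = 6/7 ≡ 5/7 = 6/7
¬χ = ¬3/7 = 4/7
φ ⊃ χ = 5/7 ⊃ 3/7 = 5/7
¬χ ≡ (φ ⊃ χ) = 4/7 ≡ 5/7 = 6/7
φ ∨ χ = 5/7 ∨ 3/7 = 5/7
(¬χ ≡ (φ ⊃ χ)) ⊃ (φ ∨ χ) = 6/7 ⊃ 5/7 = 6/7
¬φ = ¬5/7 = 2/7
ψ ∨ ¬φ = 4/7 ∨ 2/7 = 4/7
¬(ψ ∨ ¬φ) = ¬4/7 = 3/7
((¬χ ≡ (φ ⊃ χ)) ⊃ (φ ∨ χ)) ∨ ¬(ψ ∨ ¬φ) = 6/7 ∨ 3/7 = 6/7
ψ ≡ ψ = 4/7 ≡ 4/7 = 1
φ ≡ ψ = 5/7 ≡ 4/7 = 6/7
(ψ ≡ ψ) ∨ (φ ≡ ψ) = 1 ∨ 6/7 = 1
χ ≡ χ = 3/7 ≡ 3/7 = 1
¬(χ ≡ χ) = ¬1 = 0
((ψ ≡ ψ) ∨ (φ ≡ ψ)) ≡ ¬(χ ≡ χ) = 1 ≡ 0 = 0
ψ ⊃ φ = 4/7 ⊃ 5/7 = 1
¬(ψ ⊃ φ) = ¬1 = 0
(((ψ ≡ ψ) ∨ (φ ≡ ψ)) ≡ ¬(χ ≡ χ)) ≡ ¬(ψ ⊃ φ) = 0 ≡ 0 = 1
(((¬χ ≡ (φ ⊃ χ)) ⊃ (φ ∨ χ)) ∨ ¬(ψ ∨ ¬φ)) ≡ ((((ψ ≡ ψ) ∨ (φ ≡ ψ)) ≡ ¬(χ ≡ χ)) ≡ ¬(ψ ⊃ φ)) = 6/7 ≡ 1 = 6/7
χ ≡ ψ = 3/7 ≡ 4/7 = 6/7
χ ≡ (χ ≡ ψ) = 3/7 ≡ 6/7 = 4/7
ψ ≡ χ = 4/7 ≡ 3/7 = 6/7
χ ∨ (ψ ≡ χ) = 3/7 ∨ 6/7 = 6/7
(χ ∨ (ψ ≡ χ)) ≡ φ = 6/7 ≡ 5/7 = 6/7
(χ ≡ (χ ≡ ψ)) ≡ ((χ ∨ (ψ ≡ χ)) ≡ φ) = 4/7 ≡ 6/7 = 5/7
((((¬χ ≡ (φ ⊃ χ)) ⊃ (φ ∨ χ)) ∨ ¬(ψ ∨ ¬φ)) ≡ ((((ψ ≡ ψ) ∨ (φ ≡ ψ)) ≡ ¬(χ ≡ χ)) ≡ ¬(ψ ⊃ φ))) ⊃ ((χ ≡ (χ ≡ ψ)) ≡ ((χ ∨ (ψ ≡ χ)) ≡ φ)) = 6/7 ⊃ 5/7 = 6/7
(((¬χ ∨ (ψ ∨ ψ)) ≡ (χ ≡ (χ ≡ (φ ⊃ χ)))) ≡ (((ψ ∨ φ) ≡ ((χ ≡ ψ) ∨ (φ ≡ φ))) ∨ (¬(χ ∨ φ) ≡ ¬(χ ⊃ φ)))) ⊃ (((((¬χ ≡ (φ ⊃ χ)) ⊃ (φ ∨ χ)) ∨ ¬(ψ ∨ ¬φ)) ≡ ((((ψ ≡ ψ) ∨ (φ ≡ ψ)) ≡ ¬(χ ≡ χ)) ≡ ¬(ψ ⊃ φ))) ⊃ ((χ ≡ (χ ≡ ψ)) ≡ ((χ ∨ (ψ ≡ χ)) ≡ φ))) = 6/7 ⊃ 6/7 = 1

1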